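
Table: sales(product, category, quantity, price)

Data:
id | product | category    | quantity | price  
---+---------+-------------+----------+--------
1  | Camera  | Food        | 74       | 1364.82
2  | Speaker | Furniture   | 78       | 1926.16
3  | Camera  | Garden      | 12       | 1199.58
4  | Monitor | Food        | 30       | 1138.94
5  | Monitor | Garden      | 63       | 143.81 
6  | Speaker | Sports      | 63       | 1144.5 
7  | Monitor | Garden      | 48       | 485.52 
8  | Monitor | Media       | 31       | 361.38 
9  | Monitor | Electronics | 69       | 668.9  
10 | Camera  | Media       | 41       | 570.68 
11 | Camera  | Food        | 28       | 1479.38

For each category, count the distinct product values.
SELECT category, COUNT(DISTINCT product)
FROM sales
GROUP BY category

Result:
  Electronics: 1 distinct
  Food: 2 distinct
  Furniture: 1 distinct
  Garden: 2 distinct
  Media: 2 distinct
  Sports: 1 distinct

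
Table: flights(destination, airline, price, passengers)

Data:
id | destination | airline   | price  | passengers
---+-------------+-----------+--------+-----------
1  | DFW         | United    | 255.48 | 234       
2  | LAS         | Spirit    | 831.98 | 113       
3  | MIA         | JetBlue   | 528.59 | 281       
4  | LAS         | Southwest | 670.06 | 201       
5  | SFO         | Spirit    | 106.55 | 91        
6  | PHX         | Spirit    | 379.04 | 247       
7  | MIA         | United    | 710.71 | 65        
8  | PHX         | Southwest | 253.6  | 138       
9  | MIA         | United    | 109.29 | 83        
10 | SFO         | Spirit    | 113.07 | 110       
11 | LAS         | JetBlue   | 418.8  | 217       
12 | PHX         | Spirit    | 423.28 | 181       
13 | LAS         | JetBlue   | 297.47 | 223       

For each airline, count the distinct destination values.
SELECT airline, COUNT(DISTINCT destination)
FROM flights
GROUP BY airline

Result:
  JetBlue: 2 distinct
  Southwest: 2 distinct
  Spirit: 3 distinct
  United: 2 distinct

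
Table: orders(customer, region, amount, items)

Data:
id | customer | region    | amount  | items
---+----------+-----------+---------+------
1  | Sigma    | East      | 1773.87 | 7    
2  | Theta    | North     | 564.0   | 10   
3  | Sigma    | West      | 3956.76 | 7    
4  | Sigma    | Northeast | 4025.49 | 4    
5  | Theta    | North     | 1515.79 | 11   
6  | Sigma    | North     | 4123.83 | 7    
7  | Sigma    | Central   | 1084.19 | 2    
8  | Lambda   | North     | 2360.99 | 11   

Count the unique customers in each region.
SELECT region, COUNT(DISTINCT customer)
FROM orders
GROUP BY region

Result:
  Central: 1 distinct
  East: 1 distinct
  North: 3 distinct
  Northeast: 1 distinct
  West: 1 distinct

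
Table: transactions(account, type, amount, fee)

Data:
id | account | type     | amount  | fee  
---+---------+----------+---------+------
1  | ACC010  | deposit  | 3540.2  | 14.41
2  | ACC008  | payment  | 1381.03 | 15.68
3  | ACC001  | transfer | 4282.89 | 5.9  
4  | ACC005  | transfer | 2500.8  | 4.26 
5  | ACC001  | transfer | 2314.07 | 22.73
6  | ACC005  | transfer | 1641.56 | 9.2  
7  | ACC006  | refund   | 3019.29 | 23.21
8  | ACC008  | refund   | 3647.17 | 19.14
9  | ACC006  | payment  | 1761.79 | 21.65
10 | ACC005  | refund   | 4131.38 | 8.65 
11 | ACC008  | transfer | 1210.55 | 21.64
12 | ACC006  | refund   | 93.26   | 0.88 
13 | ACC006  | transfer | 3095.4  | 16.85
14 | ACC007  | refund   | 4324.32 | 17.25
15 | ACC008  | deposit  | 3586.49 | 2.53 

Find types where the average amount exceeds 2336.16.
SELECT type, AVG(amount)
FROM transactions
GROUP BY type
HAVING AVG(amount) > 2336.16

Result:
  deposit: avg=3563.35
  refund: avg=3043.08
  transfer: avg=2507.55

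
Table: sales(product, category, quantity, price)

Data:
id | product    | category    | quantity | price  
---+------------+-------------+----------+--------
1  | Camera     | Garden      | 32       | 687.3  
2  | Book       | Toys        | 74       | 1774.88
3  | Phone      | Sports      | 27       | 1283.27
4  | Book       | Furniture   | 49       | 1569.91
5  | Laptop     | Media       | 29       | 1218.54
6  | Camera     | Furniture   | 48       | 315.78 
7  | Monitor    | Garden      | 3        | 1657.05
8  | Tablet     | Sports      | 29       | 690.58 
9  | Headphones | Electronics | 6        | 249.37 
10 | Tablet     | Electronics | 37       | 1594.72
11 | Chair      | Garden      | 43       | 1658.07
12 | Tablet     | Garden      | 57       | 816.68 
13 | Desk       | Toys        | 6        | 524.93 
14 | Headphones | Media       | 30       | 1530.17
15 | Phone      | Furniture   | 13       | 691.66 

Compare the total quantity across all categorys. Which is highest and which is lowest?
SELECT category, SUM(quantity)
FROM sales
GROUP BY category
ORDER BY SUM(quantity)

All groups:
  Electronics: 43
  Sports: 56
  Media: 59
  Toys: 80
  Furniture: 110
  Garden: 135

Highest: Garden (135)
Lowest: Electronics (43)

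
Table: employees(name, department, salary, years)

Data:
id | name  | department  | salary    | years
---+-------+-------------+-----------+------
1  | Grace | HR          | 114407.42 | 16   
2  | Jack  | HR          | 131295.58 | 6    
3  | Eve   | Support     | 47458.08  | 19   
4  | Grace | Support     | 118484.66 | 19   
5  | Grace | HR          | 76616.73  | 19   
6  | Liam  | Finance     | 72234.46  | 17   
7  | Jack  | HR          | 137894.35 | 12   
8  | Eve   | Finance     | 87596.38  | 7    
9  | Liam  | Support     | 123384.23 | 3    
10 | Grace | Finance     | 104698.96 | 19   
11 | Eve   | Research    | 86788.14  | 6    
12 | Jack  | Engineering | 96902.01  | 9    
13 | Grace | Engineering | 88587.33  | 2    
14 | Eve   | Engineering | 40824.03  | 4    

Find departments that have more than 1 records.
SELECT department, COUNT(*) as cnt
FROM employees
GROUP BY department
HAVING COUNT(*) > 1

Result:
  Engineering: 3
  Finance: 3
  HR: 4
  Support: 3

Note: HAVING filters groups after aggregation, WHERE filters rows before.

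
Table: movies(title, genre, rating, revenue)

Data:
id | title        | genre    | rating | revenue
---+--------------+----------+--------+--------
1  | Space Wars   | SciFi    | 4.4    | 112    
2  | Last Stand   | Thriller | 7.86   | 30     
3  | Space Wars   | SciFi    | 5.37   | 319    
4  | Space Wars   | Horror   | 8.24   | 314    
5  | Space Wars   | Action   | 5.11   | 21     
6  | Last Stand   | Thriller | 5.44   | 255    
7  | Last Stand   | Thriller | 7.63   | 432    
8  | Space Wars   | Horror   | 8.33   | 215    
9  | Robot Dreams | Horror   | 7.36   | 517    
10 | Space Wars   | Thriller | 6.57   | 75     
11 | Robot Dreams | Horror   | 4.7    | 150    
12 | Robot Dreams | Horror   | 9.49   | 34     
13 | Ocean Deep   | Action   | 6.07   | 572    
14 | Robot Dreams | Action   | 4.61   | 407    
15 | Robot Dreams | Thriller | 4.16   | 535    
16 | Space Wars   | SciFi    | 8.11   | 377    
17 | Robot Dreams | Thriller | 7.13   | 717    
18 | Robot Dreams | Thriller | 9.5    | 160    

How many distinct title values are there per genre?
SELECT genre, COUNT(DISTINCT title)
FROM movies
GROUP BY genre

Result:
  Action: 3 distinct
  Horror: 2 distinct
  SciFi: 1 distinct
  Thriller: 3 distinct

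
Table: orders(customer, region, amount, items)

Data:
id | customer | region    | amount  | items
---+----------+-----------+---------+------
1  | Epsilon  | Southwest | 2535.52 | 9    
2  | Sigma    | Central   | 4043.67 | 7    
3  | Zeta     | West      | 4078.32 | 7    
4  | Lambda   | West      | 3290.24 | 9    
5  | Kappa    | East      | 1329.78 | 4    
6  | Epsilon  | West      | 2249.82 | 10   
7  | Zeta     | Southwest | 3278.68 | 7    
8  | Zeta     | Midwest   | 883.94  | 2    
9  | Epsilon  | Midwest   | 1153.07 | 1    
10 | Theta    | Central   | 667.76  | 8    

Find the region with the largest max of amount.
SELECT region, MAX(amount) as val
FROM orders
GROUP BY region
ORDER BY val DESC
LIMIT 1

Result: West with max(amount) = 4078.32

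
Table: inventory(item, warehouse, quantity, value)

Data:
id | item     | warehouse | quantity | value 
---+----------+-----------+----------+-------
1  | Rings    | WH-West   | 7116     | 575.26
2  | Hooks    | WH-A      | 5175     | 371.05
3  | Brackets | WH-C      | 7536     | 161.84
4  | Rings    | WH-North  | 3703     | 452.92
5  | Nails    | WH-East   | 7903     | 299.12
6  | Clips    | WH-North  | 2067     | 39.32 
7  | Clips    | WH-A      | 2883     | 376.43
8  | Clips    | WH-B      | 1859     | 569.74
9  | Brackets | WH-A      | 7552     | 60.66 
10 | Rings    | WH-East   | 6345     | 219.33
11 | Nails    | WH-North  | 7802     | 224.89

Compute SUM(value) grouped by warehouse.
SELECT warehouse, SUM(value) as result
FROM inventory
GROUP BY warehouse

Result:
  WH-A: 808.14
  WH-B: 569.74
  WH-C: 161.84
  WH-East: 518.45
  WH-North: 717.13
  WH-West: 575.26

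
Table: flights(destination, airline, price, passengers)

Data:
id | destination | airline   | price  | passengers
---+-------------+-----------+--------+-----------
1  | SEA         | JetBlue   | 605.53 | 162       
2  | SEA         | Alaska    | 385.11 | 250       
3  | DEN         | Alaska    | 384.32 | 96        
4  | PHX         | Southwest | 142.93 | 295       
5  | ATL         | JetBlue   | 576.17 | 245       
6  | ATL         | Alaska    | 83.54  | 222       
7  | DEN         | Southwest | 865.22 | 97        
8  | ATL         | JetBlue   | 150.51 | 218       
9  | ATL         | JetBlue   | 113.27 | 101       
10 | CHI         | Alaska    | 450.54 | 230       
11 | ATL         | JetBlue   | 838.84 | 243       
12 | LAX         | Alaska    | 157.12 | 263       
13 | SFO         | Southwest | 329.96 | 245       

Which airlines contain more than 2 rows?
SELECT airline, COUNT(*) as cnt
FROM flights
GROUP BY airline
HAVING COUNT(*) > 2

Result:
  Alaska: 5
  JetBlue: 5
  Southwest: 3

Note: HAVING filters groups after aggregation, WHERE filters rows before.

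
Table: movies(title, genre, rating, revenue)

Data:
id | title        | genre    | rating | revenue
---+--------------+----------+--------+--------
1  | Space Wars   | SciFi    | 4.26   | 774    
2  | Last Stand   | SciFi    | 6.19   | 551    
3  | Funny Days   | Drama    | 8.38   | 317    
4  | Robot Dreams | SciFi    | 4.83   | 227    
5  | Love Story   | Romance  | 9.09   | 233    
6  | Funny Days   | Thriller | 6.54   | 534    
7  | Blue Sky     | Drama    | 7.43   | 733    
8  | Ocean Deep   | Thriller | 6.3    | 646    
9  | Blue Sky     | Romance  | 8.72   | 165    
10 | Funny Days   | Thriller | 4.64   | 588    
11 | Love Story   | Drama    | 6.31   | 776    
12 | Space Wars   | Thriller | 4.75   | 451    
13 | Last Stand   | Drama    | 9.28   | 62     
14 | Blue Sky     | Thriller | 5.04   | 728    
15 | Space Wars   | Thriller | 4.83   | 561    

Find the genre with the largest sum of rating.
SELECT genre, SUM(rating) as val
FROM movies
GROUP BY genre
ORDER BY val DESC
LIMIT 1

Result: Thriller with sum(rating) = 32.10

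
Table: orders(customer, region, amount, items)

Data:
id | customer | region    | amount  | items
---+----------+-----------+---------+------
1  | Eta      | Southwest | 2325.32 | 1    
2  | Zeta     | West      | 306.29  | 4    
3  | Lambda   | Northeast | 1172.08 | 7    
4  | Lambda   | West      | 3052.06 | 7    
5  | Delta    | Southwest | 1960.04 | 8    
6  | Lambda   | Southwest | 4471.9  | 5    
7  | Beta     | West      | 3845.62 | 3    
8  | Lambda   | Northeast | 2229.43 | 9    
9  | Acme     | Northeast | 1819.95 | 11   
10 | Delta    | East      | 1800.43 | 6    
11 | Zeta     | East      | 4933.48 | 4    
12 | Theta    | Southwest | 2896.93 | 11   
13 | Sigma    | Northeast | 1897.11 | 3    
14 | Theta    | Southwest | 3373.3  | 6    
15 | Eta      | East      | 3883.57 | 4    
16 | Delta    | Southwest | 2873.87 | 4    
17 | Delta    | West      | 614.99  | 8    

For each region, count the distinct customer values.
SELECT region, COUNT(DISTINCT customer)
FROM orders
GROUP BY region

Result:
  East: 3 distinct
  Northeast: 3 distinct
  Southwest: 4 distinct
  West: 4 distinct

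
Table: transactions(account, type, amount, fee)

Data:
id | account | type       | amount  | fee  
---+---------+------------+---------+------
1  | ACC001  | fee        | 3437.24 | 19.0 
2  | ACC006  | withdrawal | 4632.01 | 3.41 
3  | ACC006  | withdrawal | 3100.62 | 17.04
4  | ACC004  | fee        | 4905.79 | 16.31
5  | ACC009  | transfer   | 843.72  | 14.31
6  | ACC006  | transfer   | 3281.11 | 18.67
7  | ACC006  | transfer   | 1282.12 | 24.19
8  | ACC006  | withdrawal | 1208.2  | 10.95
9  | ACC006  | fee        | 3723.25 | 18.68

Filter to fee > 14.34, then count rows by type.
SELECT type, COUNT(*)
FROM transactions
WHERE fee > 14.34
GROUP BY type

Note: WHERE filters rows before grouping.

Result:
  fee: 3
  transfer: 2
  withdrawal: 1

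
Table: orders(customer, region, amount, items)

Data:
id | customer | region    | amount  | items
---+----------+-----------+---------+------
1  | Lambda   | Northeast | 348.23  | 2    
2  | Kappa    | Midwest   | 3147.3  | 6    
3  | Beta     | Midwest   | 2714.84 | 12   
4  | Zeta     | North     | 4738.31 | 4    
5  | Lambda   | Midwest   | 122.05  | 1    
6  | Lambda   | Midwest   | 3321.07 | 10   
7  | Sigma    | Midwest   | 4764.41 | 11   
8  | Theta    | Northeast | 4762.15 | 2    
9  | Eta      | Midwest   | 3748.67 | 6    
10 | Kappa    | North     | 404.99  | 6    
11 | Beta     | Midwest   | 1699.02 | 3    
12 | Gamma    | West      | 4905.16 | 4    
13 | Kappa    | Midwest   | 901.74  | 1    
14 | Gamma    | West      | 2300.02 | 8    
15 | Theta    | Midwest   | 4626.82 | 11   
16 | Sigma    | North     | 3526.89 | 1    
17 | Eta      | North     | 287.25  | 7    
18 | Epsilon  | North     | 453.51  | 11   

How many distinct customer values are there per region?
SELECT region, COUNT(DISTINCT customer)
FROM orders
GROUP BY region

Result:
  Midwest: 6 distinct
  North: 5 distinct
  Northeast: 2 distinct
  West: 1 distinct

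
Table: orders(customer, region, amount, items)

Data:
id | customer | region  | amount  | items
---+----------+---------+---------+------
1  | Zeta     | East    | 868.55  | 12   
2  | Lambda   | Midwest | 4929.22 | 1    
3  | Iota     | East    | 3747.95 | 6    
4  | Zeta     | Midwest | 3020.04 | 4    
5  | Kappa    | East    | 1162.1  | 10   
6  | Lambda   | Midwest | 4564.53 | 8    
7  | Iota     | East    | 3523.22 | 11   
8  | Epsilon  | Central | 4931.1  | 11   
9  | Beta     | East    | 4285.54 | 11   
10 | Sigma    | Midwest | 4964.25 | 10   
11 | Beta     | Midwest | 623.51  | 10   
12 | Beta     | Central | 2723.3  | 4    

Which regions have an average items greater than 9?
SELECT region, AVG(items)
FROM orders
GROUP BY region
HAVING AVG(items) > 9

Result:
  East: avg=10.00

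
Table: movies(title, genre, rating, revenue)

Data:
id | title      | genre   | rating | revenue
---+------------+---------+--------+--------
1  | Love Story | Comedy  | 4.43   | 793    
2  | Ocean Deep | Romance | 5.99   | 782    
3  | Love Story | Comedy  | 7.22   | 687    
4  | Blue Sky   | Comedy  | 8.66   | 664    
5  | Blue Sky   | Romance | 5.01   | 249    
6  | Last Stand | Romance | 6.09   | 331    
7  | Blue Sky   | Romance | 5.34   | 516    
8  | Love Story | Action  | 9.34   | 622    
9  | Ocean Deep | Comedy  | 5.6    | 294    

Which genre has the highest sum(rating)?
SELECT genre, SUM(rating) as val
FROM movies
GROUP BY genre
ORDER BY val DESC
LIMIT 1

Result: Comedy with sum(rating) = 25.91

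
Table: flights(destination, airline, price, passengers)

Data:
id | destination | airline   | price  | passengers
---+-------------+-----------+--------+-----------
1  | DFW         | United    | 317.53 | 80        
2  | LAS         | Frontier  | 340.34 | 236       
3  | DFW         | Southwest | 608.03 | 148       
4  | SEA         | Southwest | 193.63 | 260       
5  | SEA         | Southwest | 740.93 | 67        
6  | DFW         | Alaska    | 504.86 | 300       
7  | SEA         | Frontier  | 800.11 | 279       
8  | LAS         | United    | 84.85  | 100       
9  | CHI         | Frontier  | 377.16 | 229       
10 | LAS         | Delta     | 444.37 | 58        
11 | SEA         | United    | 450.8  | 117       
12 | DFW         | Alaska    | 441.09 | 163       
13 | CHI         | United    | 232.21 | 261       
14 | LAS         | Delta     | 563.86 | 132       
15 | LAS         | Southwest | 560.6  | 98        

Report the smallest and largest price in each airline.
SELECT airline, MIN(price), MAX(price)
FROM flights
GROUP BY airline

Result:
  Alaska: min=441.09, max=504.86
  Delta: min=444.37, max=563.86
  Frontier: min=340.34, max=800.11
  Southwest: min=193.63, max=740.93
  United: min=84.85, max=450.80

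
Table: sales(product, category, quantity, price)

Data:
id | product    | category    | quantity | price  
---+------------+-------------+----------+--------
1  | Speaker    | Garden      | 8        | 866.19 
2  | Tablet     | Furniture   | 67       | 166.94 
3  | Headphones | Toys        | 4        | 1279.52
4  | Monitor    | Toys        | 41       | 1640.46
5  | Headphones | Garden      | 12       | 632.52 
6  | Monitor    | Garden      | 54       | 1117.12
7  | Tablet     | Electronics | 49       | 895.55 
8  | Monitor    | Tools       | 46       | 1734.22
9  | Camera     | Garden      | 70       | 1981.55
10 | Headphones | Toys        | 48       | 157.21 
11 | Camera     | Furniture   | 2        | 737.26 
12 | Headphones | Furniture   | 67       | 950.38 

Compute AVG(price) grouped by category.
SELECT category, AVG(price) as result
FROM sales
GROUP BY category

Result:
  Electronics: 895.55
  Furniture: 618.19
  Garden: 1149.35
  Tools: 1734.22
  Toys: 1025.73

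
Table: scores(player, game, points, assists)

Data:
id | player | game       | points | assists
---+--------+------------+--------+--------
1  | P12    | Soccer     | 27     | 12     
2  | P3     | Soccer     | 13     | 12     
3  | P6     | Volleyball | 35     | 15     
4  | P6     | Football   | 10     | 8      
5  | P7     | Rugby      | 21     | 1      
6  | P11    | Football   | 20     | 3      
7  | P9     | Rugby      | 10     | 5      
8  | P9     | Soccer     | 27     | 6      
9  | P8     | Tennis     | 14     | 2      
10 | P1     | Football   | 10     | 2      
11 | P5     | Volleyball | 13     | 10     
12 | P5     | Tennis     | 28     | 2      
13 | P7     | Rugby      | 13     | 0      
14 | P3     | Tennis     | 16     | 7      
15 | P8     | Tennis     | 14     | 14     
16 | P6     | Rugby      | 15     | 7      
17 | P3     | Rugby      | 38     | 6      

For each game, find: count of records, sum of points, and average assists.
SELECT game,
       COUNT(*) as cnt,
       SUM(points) as total_points,
       AVG(assists) as avg_assists
FROM scores
GROUP BY game

Result:
  Football: 3 records, 40 total points, 4.33 avg assists
  Rugby: 5 records, 97 total points, 3.80 avg assists
  Soccer: 3 records, 67 total points, 10.00 avg assists
  Tennis: 4 records, 72 total points, 6.25 avg assists
  Volleyball: 2 records, 48 total points, 12.50 avg assists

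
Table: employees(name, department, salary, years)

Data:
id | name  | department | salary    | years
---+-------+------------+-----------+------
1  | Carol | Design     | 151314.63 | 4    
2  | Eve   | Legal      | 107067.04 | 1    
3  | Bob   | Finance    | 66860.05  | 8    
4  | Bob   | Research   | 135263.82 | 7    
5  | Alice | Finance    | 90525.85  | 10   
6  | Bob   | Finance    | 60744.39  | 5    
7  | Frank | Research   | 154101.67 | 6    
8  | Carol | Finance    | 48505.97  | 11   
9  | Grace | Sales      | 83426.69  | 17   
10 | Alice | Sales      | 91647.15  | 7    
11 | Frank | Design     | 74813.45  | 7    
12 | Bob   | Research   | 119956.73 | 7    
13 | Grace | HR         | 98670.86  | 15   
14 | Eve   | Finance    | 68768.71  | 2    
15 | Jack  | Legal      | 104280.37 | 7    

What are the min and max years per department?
SELECT department, MIN(years), MAX(years)
FROM employees
GROUP BY department

Result:
  Design: min=4, max=7
  Finance: min=2, max=11
  HR: min=15, max=15
  Legal: min=1, max=7
  Research: min=6, max=7
  Sales: min=7, max=17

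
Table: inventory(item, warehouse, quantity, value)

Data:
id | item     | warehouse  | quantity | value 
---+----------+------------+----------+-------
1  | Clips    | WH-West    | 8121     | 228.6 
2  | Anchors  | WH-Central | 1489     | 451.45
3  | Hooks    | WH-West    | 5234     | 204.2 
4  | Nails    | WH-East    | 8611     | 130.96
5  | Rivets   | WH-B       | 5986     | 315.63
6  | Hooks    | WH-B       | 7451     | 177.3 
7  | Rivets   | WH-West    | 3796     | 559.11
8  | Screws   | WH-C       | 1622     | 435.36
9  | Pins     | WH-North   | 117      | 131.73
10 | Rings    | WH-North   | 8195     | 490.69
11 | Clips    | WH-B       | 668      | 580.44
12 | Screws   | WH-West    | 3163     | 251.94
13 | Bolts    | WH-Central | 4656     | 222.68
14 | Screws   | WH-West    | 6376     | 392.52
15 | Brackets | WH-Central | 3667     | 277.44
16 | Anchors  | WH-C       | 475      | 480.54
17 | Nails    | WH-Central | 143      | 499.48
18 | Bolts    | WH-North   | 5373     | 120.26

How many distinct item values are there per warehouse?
SELECT warehouse, COUNT(DISTINCT item)
FROM inventory
GROUP BY warehouse

Result:
  WH-B: 3 distinct
  WH-C: 2 distinct
  WH-Central: 4 distinct
  WH-East: 1 distinct
  WH-North: 3 distinct
  WH-West: 4 distinct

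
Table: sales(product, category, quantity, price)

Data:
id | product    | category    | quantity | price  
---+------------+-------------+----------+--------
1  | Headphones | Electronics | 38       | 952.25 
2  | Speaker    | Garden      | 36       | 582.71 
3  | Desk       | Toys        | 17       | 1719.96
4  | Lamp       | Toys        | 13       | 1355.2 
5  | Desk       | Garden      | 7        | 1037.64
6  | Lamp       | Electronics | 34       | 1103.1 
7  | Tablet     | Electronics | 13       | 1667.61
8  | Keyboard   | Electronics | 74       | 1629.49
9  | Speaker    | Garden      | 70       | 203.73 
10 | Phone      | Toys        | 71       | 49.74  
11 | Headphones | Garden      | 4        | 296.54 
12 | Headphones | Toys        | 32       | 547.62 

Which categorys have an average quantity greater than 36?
SELECT category, AVG(quantity)
FROM sales
GROUP BY category
HAVING AVG(quantity) > 36

Result:
  Electronics: avg=39.75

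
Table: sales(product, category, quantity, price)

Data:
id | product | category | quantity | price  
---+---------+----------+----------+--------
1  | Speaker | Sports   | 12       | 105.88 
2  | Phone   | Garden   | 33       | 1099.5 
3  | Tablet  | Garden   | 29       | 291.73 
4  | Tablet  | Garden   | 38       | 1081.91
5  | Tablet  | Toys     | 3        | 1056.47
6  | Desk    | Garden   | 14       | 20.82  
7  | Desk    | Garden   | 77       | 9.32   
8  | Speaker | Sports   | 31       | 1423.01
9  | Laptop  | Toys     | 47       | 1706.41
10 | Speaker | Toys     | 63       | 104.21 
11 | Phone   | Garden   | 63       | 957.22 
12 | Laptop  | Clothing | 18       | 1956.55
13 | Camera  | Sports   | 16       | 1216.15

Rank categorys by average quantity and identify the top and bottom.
SELECT category, AVG(quantity)
FROM sales
GROUP BY category
ORDER BY AVG(quantity)

All groups:
  Clothing: 18.00
  Sports: 19.67
  Toys: 37.67
  Garden: 42.33

Highest: Garden (42.33)
Lowest: Clothing (18.00)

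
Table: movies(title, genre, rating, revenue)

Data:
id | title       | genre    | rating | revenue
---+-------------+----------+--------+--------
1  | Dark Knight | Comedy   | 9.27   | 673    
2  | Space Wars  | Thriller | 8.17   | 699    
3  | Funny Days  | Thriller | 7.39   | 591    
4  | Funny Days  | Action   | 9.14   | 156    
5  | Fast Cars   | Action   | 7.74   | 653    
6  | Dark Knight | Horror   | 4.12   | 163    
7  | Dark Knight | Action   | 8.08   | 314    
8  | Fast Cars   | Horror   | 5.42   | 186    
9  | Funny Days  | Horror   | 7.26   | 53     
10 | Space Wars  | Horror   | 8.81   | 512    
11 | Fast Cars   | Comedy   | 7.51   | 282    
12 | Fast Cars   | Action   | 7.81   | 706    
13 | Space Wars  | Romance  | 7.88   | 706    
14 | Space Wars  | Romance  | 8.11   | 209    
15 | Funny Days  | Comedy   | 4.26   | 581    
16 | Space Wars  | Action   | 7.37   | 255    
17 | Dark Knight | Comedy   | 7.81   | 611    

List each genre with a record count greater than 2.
SELECT genre, COUNT(*) as cnt
FROM movies
GROUP BY genre
HAVING COUNT(*) > 2

Result:
  Action: 5
  Comedy: 4
  Horror: 4

Note: HAVING filters groups after aggregation, WHERE filters rows before.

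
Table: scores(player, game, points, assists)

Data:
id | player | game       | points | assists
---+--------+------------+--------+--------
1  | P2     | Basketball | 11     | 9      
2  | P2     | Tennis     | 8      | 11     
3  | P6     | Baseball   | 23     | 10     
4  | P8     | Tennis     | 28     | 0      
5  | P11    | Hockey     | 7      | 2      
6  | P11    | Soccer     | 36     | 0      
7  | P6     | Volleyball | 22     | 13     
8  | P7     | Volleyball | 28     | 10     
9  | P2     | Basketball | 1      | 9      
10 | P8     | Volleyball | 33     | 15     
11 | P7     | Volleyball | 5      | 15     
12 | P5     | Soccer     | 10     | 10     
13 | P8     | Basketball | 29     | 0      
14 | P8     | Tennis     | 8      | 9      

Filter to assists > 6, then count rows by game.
SELECT game, COUNT(*)
FROM scores
WHERE assists > 6
GROUP BY game

Note: WHERE filters rows before grouping.

Result:
  Baseball: 1
  Basketball: 2
  Soccer: 1
  Tennis: 2
  Volleyball: 4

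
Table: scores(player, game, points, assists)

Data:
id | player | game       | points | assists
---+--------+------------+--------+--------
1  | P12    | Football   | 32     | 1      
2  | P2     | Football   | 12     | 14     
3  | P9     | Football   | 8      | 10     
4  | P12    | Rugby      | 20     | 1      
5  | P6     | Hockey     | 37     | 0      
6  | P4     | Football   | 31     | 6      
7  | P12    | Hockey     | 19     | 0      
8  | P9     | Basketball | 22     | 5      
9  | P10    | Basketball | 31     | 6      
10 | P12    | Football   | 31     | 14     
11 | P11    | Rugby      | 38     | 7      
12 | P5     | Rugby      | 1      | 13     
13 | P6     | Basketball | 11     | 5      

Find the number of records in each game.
SELECT game, COUNT(*) as count
FROM scores
GROUP BY game

Result:
  Basketball: 3
  Football: 5
  Hockey: 2
  Rugby: 3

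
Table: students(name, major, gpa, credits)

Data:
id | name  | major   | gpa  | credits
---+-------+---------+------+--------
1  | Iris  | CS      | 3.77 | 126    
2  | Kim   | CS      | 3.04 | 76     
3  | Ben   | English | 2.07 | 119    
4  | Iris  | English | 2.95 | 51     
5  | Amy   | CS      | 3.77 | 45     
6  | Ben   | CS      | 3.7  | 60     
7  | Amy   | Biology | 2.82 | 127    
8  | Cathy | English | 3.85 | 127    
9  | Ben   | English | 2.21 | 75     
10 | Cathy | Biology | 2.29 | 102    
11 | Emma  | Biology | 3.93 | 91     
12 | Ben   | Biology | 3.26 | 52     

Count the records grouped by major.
SELECT major, COUNT(*) as count
FROM students
GROUP BY major

Result:
  Biology: 4
  CS: 4
  English: 4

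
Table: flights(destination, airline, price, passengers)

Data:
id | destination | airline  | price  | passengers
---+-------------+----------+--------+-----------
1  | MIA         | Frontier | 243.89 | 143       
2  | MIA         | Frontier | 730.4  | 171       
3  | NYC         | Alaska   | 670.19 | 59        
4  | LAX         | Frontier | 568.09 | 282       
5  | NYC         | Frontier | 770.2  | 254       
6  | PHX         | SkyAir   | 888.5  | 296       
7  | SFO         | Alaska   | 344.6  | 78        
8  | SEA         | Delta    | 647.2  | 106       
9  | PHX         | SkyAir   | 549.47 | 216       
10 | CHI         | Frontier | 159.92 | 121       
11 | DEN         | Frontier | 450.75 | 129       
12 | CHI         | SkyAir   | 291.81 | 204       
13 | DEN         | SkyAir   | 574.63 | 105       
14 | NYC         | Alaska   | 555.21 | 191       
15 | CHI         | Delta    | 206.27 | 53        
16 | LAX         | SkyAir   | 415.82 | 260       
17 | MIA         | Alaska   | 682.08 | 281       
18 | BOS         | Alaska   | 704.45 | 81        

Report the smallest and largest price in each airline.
SELECT airline, MIN(price), MAX(price)
FROM flights
GROUP BY airline

Result:
  Alaska: min=344.60, max=704.45
  Delta: min=206.27, max=647.20
  Frontier: min=159.92, max=770.20
  SkyAir: min=291.81, max=888.50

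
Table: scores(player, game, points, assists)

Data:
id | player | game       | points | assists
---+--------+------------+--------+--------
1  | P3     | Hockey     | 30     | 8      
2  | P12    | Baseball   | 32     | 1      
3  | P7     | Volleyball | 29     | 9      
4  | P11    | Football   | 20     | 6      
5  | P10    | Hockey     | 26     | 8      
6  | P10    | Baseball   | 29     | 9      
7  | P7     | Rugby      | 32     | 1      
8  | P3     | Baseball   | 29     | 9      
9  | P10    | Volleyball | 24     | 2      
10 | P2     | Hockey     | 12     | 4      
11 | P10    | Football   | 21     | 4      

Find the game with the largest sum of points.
SELECT game, SUM(points) as val
FROM scores
GROUP BY game
ORDER BY val DESC
LIMIT 1

Result: Baseball with sum(points) = 90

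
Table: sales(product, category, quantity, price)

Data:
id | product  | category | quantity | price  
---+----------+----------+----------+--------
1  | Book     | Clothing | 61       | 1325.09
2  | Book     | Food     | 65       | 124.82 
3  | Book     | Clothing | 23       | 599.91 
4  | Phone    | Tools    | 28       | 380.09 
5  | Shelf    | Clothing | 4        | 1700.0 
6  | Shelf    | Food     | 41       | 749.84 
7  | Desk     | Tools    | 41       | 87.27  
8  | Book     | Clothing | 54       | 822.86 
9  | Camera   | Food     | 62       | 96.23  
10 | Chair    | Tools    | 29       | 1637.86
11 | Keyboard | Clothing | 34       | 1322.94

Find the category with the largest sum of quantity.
SELECT category, SUM(quantity) as val
FROM sales
GROUP BY category
ORDER BY val DESC
LIMIT 1

Result: Clothing with sum(quantity) = 176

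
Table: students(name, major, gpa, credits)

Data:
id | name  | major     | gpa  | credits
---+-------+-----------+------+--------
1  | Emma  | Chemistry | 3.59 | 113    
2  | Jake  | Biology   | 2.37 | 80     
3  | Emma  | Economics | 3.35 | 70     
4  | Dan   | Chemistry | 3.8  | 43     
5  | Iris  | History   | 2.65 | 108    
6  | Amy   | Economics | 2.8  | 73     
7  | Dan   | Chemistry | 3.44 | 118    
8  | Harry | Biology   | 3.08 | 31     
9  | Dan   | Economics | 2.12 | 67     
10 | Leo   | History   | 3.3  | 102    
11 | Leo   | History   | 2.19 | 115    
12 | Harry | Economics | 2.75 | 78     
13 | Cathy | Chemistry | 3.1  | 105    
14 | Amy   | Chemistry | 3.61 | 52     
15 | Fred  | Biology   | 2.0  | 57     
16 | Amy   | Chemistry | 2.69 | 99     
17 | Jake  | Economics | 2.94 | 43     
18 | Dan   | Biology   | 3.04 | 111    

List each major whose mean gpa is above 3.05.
SELECT major, AVG(gpa)
FROM students
GROUP BY major
HAVING AVG(gpa) > 3.05

Result:
  Chemistry: avg=3.37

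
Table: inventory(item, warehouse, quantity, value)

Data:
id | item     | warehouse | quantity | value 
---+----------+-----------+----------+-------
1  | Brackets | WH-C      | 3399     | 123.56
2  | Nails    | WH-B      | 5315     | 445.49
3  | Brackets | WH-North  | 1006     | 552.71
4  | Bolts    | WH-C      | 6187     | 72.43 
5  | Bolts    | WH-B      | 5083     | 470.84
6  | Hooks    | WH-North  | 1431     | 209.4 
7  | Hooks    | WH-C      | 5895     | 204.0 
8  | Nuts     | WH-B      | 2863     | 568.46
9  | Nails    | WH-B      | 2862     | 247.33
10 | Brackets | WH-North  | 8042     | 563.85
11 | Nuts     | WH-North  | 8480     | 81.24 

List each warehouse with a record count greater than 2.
SELECT warehouse, COUNT(*) as cnt
FROM inventory
GROUP BY warehouse
HAVING COUNT(*) > 2

Result:
  WH-B: 4
  WH-C: 3
  WH-North: 4

Note: HAVING filters groups after aggregation, WHERE filters rows before.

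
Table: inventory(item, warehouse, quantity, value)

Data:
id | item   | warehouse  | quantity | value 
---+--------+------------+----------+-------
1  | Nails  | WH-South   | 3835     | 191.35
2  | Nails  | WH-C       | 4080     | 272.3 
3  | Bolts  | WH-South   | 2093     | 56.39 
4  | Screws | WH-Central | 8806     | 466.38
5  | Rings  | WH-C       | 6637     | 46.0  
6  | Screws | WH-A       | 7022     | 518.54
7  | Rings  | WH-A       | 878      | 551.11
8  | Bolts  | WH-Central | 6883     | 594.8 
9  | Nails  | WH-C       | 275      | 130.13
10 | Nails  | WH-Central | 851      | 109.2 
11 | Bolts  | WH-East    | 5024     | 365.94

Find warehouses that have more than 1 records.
SELECT warehouse, COUNT(*) as cnt
FROM inventory
GROUP BY warehouse
HAVING COUNT(*) > 1

Result:
  WH-A: 2
  WH-C: 3
  WH-Central: 3
  WH-South: 2

Note: HAVING filters groups after aggregation, WHERE filters rows before.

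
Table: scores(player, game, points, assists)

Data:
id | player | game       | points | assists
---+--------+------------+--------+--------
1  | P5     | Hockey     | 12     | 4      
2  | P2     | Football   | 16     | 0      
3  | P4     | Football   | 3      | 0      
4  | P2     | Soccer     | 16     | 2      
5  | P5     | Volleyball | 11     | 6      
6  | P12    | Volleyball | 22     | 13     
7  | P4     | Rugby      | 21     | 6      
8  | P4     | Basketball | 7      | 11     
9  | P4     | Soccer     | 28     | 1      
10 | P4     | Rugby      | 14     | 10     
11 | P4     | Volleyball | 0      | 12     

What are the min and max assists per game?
SELECT game, MIN(assists), MAX(assists)
FROM scores
GROUP BY game

Result:
  Basketball: min=11, max=11
  Football: min=0, max=0
  Hockey: min=4, max=4
  Rugby: min=6, max=10
  Soccer: min=1, max=2
  Volleyball: min=6, max=13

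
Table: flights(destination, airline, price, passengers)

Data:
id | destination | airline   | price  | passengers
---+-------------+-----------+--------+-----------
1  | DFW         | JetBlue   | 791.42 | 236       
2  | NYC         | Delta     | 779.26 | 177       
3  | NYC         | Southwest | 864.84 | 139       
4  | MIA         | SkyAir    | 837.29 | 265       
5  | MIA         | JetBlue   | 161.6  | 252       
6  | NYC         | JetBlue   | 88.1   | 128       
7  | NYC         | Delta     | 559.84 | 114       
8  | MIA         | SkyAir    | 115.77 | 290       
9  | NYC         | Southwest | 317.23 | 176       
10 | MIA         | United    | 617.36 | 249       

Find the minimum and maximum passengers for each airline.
SELECT airline, MIN(passengers), MAX(passengers)
FROM flights
GROUP BY airline

Result:
  Delta: min=114, max=177
  JetBlue: min=128, max=252
  SkyAir: min=265, max=290
  Southwest: min=139, max=176
  United: min=249, max=249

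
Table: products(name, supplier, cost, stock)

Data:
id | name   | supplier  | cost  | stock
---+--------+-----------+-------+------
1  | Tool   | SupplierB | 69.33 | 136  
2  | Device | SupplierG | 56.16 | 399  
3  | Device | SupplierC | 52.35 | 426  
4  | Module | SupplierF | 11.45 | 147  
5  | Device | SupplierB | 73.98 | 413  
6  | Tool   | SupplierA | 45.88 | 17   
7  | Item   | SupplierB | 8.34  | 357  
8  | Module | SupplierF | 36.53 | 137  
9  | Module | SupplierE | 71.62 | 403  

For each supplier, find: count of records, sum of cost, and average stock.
SELECT supplier,
       COUNT(*) as cnt,
       SUM(cost) as total_cost,
       AVG(stock) as avg_stock
FROM products
GROUP BY supplier

Result:
  SupplierA: 1 records, 45.88 total cost, 17.00 avg stock
  SupplierB: 3 records, 151.65 total cost, 302.00 avg stock
  SupplierC: 1 records, 52.35 total cost, 426.00 avg stock
  SupplierE: 1 records, 71.62 total cost, 403.00 avg stock
  SupplierF: 2 records, 47.98 total cost, 142.00 avg stock
  SupplierG: 1 records, 56.16 total cost, 399.00 avg stock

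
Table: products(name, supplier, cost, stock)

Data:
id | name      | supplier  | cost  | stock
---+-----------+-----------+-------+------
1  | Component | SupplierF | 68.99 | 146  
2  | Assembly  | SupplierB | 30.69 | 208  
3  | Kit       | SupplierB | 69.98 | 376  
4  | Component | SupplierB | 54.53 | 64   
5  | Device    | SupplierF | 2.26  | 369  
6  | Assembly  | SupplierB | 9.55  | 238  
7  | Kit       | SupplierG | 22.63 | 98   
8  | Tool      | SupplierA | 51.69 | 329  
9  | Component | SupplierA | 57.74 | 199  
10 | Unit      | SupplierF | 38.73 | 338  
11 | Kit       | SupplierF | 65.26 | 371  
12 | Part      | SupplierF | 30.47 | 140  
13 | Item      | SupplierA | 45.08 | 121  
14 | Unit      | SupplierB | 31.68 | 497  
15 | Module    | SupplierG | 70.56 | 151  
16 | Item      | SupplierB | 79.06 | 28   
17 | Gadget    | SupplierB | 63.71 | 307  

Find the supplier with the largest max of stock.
SELECT supplier, MAX(stock) as val
FROM products
GROUP BY supplier
ORDER BY val DESC
LIMIT 1

Result: SupplierB with max(stock) = 497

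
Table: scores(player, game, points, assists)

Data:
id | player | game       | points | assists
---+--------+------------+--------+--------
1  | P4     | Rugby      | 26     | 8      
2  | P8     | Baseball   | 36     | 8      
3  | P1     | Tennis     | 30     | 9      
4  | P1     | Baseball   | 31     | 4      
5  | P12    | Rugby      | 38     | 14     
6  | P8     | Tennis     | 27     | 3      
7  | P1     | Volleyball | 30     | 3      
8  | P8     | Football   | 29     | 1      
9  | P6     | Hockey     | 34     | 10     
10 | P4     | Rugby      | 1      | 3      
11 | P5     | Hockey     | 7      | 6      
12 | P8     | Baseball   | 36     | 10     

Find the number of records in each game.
SELECT game, COUNT(*) as count
FROM scores
GROUP BY game

Result:
  Baseball: 3
  Football: 1
  Hockey: 2
  Rugby: 3
  Tennis: 2
  Volleyball: 1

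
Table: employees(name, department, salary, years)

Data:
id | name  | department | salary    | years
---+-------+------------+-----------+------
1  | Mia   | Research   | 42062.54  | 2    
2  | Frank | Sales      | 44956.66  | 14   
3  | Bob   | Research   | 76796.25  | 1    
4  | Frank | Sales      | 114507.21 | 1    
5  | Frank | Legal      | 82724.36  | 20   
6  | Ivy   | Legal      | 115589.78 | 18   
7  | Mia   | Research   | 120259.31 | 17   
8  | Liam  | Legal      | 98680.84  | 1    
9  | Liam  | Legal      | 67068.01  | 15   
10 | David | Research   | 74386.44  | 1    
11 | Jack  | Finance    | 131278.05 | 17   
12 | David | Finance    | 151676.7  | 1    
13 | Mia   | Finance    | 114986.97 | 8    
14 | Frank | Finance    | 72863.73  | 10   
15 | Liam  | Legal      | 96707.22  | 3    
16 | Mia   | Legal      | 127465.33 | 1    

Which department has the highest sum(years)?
SELECT department, SUM(years) as val
FROM employees
GROUP BY department
ORDER BY val DESC
LIMIT 1

Result: Legal with sum(years) = 58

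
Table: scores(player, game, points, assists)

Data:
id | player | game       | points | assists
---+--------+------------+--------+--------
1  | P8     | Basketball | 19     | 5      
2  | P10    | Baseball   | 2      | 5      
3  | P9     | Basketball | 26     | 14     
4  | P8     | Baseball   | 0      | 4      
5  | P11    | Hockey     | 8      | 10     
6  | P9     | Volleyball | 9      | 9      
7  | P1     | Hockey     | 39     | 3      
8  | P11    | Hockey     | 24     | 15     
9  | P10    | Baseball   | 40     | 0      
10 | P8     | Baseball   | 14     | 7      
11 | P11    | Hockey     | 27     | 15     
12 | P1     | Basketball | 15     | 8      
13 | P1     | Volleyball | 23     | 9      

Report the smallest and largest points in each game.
SELECT game, MIN(points), MAX(points)
FROM scores
GROUP BY game

Result:
  Baseball: min=0, max=40
  Basketball: min=15, max=26
  Hockey: min=8, max=39
  Volleyball: min=9, max=23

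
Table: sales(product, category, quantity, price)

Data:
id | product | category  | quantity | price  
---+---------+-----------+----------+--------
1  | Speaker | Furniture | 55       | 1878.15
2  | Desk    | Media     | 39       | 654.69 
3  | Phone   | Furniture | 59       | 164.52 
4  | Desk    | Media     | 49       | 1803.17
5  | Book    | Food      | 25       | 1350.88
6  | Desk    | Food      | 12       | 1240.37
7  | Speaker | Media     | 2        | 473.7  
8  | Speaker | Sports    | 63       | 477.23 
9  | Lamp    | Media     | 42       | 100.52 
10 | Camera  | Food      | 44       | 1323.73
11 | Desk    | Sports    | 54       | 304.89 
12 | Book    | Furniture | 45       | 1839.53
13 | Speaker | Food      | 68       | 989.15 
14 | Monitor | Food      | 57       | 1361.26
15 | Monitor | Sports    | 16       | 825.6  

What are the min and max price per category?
SELECT category, MIN(price), MAX(price)
FROM sales
GROUP BY category

Result:
  Food: min=989.15, max=1361.26
  Furniture: min=164.52, max=1878.15
  Media: min=100.52, max=1803.17
  Sports: min=304.89, max=825.60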